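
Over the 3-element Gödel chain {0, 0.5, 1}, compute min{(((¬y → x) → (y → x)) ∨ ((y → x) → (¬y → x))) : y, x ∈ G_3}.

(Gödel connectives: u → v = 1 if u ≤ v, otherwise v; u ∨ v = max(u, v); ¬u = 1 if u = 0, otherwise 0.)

1.00

Every assignment gives 1. For instance at y = 0, x = 0:
  ¬y: Gödel ¬ of 0 = 1 (operand is 0)
  (¬y → x): 1 > 0, so result = 0
  (y → x): 0 ≤ 0, so result = 1
  ((¬y → x) → (y → x)): 0 ≤ 1, so result = 1
  (y → x): 0 ≤ 0, so result = 1
  ¬y: Gödel ¬ of 0 = 1 (operand is 0)
  (¬y → x): 1 > 0, so result = 0
  ((y → x) → (¬y → x)): 1 > 0, so result = 0
  (((¬y → x) → (y → x)) ∨ ((y → x) → (¬y → x))) = max(1, 0) = 1
All 9 assignments give value 1 — the formula is a G_3-tautology.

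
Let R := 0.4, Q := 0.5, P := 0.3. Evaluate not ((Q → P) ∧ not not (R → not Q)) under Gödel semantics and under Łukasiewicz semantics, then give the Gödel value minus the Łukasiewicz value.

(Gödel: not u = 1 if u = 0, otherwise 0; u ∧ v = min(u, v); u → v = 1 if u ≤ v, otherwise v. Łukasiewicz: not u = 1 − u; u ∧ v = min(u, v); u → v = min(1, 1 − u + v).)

Gödel evaluation:
  (Q → P): 0.5 > 0.3, so result = 0.3
  not Q: Gödel ¬ of 0.5 = 0 (operand ≠ 0)
  (R → not Q): 0.4 > 0, so result = 0
  not (R → not Q): Gödel ¬ of 0 = 1 (operand is 0)
  not not (R → not Q): Gödel ¬ of 1 = 0 (operand ≠ 0)
  ((Q → P) ∧ not not (R → not Q)) = min(0.3, 0) = 0
  not ((Q → P) ∧ not not (R → not Q)): Gödel ¬ of 0 = 1 (operand is 0)
  Gödel value = 1
Łukasiewicz evaluation:
  (Q → P): min(1, 1 − 0.5 + 0.3) = 0.8
  not Q: Łukasiewicz ¬ gives 1 − 0.5 = 0.5
  (R → not Q): min(1, 1 − 0.4 + 0.5) = 1
  not (R → not Q): Łukasiewicz ¬ gives 1 − 1 = 0
  not not (R → not Q): Łukasiewicz ¬ gives 1 − 0 = 1
  ((Q → P) ∧ not not (R → not Q)) = min(0.8, 1) = 0.8
  not ((Q → P) ∧ not not (R → not Q)): Łukasiewicz ¬ gives 1 − 0.8 = 0.2
  Łukasiewicz value = 0.2
Difference: 1 − 0.2 = 0.80

0.80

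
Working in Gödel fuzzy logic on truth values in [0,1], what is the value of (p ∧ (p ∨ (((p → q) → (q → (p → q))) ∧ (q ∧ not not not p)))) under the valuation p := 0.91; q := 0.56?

(p → q): 0.91 > 0.56, so result = 0.56
(p → q): 0.91 > 0.56, so result = 0.56
(q → (p → q)): 0.56 ≤ 0.56, so result = 1
((p → q) → (q → (p → q))): 0.56 ≤ 1, so result = 1
not p: Gödel ¬ of 0.91 = 0 (operand ≠ 0)
not not p: Gödel ¬ of 0 = 1 (operand is 0)
not not not p: Gödel ¬ of 1 = 0 (operand ≠ 0)
(q ∧ not not not p) = min(0.56, 0) = 0
(((p → q) → (q → (p → q))) ∧ (q ∧ not not not p)) = min(1, 0) = 0
(p ∨ (((p → q) → (q → (p → q))) ∧ (q ∧ not not not p))) = max(0.91, 0) = 0.91
(p ∧ (p ∨ (((p → q) → (q → (p → q))) ∧ (q ∧ not not not p)))) = min(0.91, 0.91) = 0.91

0.91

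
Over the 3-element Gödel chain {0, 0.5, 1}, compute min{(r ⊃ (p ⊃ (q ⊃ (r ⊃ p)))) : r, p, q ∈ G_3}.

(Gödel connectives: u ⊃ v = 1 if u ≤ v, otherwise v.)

1.00

Every assignment gives 1. For instance at r = 0, p = 0, q = 0:
  (r ⊃ p): 0 ≤ 0, so result = 1
  (q ⊃ (r ⊃ p)): 0 ≤ 1, so result = 1
  (p ⊃ (q ⊃ (r ⊃ p))): 0 ≤ 1, so result = 1
  (r ⊃ (p ⊃ (q ⊃ (r ⊃ p)))): 0 ≤ 1, so result = 1
All 27 assignments give value 1 — the formula is a G_3-tautology.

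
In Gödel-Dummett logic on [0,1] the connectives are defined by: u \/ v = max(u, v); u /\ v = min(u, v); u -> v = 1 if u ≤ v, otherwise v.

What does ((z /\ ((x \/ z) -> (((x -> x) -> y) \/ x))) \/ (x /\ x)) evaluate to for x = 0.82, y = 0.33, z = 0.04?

0.82

(x \/ z) = max(0.82, 0.04) = 0.82
(x -> x): 0.82 ≤ 0.82, so result = 1
((x -> x) -> y): 1 > 0.33, so result = 0.33
(((x -> x) -> y) \/ x) = max(0.33, 0.82) = 0.82
((x \/ z) -> (((x -> x) -> y) \/ x)): 0.82 ≤ 0.82, so result = 1
(z /\ ((x \/ z) -> (((x -> x) -> y) \/ x))) = min(0.04, 1) = 0.04
(x /\ x) = min(0.82, 0.82) = 0.82
((z /\ ((x \/ z) -> (((x -> x) -> y) \/ x))) \/ (x /\ x)) = max(0.04, 0.82) = 0.82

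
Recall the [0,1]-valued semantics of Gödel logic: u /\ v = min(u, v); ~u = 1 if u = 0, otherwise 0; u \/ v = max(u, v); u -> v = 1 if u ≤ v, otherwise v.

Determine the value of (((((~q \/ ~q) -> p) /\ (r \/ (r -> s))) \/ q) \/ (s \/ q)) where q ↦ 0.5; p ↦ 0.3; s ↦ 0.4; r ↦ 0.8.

0.80

~q: Gödel ¬ of 0.5 = 0 (operand ≠ 0)
~q: Gödel ¬ of 0.5 = 0 (operand ≠ 0)
(~q \/ ~q) = max(0, 0) = 0
((~q \/ ~q) -> p): 0 ≤ 0.3, so result = 1
(r -> s): 0.8 > 0.4, so result = 0.4
(r \/ (r -> s)) = max(0.8, 0.4) = 0.8
(((~q \/ ~q) -> p) /\ (r \/ (r -> s))) = min(1, 0.8) = 0.8
((((~q \/ ~q) -> p) /\ (r \/ (r -> s))) \/ q) = max(0.8, 0.5) = 0.8
(s \/ q) = max(0.4, 0.5) = 0.5
(((((~q \/ ~q) -> p) /\ (r \/ (r -> s))) \/ q) \/ (s \/ q)) = max(0.8, 0.5) = 0.8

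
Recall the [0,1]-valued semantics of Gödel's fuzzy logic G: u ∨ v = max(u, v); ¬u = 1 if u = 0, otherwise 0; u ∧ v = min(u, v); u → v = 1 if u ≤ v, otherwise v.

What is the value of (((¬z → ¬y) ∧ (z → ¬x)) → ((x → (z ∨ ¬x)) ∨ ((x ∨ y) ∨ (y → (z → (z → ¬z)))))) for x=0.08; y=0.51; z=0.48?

¬z: Gödel ¬ of 0.48 = 0 (operand ≠ 0)
¬y: Gödel ¬ of 0.51 = 0 (operand ≠ 0)
(¬z → ¬y): 0 ≤ 0, so result = 1
¬x: Gödel ¬ of 0.08 = 0 (operand ≠ 0)
(z → ¬x): 0.48 > 0, so result = 0
((¬z → ¬y) ∧ (z → ¬x)) = min(1, 0) = 0
¬x: Gödel ¬ of 0.08 = 0 (operand ≠ 0)
(z ∨ ¬x) = max(0.48, 0) = 0.48
(x → (z ∨ ¬x)): 0.08 ≤ 0.48, so result = 1
(x ∨ y) = max(0.08, 0.51) = 0.51
¬z: Gödel ¬ of 0.48 = 0 (operand ≠ 0)
(z → ¬z): 0.48 > 0, so result = 0
(z → (z → ¬z)): 0.48 > 0, so result = 0
(y → (z → (z → ¬z))): 0.51 > 0, so result = 0
((x ∨ y) ∨ (y → (z → (z → ¬z)))) = max(0.51, 0) = 0.51
((x → (z ∨ ¬x)) ∨ ((x ∨ y) ∨ (y → (z → (z → ¬z))))) = max(1, 0.51) = 1
(((¬z → ¬y) ∧ (z → ¬x)) → ((x → (z ∨ ¬x)) ∨ ((x ∨ y) ∨ (y → (z → (z → ¬z)))))): 0 ≤ 1, so result = 1

1.00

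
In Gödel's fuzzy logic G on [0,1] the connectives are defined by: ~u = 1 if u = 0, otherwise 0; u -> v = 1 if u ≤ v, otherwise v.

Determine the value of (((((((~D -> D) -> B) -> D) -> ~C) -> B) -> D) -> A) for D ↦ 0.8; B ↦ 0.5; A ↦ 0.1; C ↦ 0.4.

0.10

~D: Gödel ¬ of 0.8 = 0 (operand ≠ 0)
(~D -> D): 0 ≤ 0.8, so result = 1
((~D -> D) -> B): 1 > 0.5, so result = 0.5
(((~D -> D) -> B) -> D): 0.5 ≤ 0.8, so result = 1
~C: Gödel ¬ of 0.4 = 0 (operand ≠ 0)
((((~D -> D) -> B) -> D) -> ~C): 1 > 0, so result = 0
(((((~D -> D) -> B) -> D) -> ~C) -> B): 0 ≤ 0.5, so result = 1
((((((~D -> D) -> B) -> D) -> ~C) -> B) -> D): 1 > 0.8, so result = 0.8
(((((((~D -> D) -> B) -> D) -> ~C) -> B) -> D) -> A): 0.8 > 0.1, so result = 0.1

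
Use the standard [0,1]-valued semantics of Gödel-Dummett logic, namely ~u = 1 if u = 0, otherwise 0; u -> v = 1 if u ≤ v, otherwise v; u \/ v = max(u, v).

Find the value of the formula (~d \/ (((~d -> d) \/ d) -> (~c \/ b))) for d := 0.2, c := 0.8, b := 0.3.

~d: Gödel ¬ of 0.2 = 0 (operand ≠ 0)
~d: Gödel ¬ of 0.2 = 0 (operand ≠ 0)
(~d -> d): 0 ≤ 0.2, so result = 1
((~d -> d) \/ d) = max(1, 0.2) = 1
~c: Gödel ¬ of 0.8 = 0 (operand ≠ 0)
(~c \/ b) = max(0, 0.3) = 0.3
(((~d -> d) \/ d) -> (~c \/ b)): 1 > 0.3, so result = 0.3
(~d \/ (((~d -> d) \/ d) -> (~c \/ b))) = max(0, 0.3) = 0.3

0.30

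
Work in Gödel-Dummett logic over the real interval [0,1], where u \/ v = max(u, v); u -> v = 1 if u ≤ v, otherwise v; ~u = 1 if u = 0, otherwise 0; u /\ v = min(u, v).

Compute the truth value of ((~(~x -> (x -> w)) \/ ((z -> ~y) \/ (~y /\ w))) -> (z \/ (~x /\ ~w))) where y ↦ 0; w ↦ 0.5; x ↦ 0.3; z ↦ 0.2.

0.20

~x: Gödel ¬ of 0.3 = 0 (operand ≠ 0)
(x -> w): 0.3 ≤ 0.5, so result = 1
(~x -> (x -> w)): 0 ≤ 1, so result = 1
~(~x -> (x -> w)): Gödel ¬ of 1 = 0 (operand ≠ 0)
~y: Gödel ¬ of 0 = 1 (operand is 0)
(z -> ~y): 0.2 ≤ 1, so result = 1
~y: Gödel ¬ of 0 = 1 (operand is 0)
(~y /\ w) = min(1, 0.5) = 0.5
((z -> ~y) \/ (~y /\ w)) = max(1, 0.5) = 1
(~(~x -> (x -> w)) \/ ((z -> ~y) \/ (~y /\ w))) = max(0, 1) = 1
~x: Gödel ¬ of 0.3 = 0 (operand ≠ 0)
~w: Gödel ¬ of 0.5 = 0 (operand ≠ 0)
(~x /\ ~w) = min(0, 0) = 0
(z \/ (~x /\ ~w)) = max(0.2, 0) = 0.2
((~(~x -> (x -> w)) \/ ((z -> ~y) \/ (~y /\ w))) -> (z \/ (~x /\ ~w))): 1 > 0.2, so result = 0.2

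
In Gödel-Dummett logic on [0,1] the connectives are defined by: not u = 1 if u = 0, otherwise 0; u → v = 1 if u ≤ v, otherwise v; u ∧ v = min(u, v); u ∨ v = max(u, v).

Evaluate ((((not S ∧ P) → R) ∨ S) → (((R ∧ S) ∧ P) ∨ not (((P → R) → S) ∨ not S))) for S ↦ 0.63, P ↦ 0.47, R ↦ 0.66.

not S: Gödel ¬ of 0.63 = 0 (operand ≠ 0)
(not S ∧ P) = min(0, 0.47) = 0
((not S ∧ P) → R): 0 ≤ 0.66, so result = 1
(((not S ∧ P) → R) ∨ S) = max(1, 0.63) = 1
(R ∧ S) = min(0.66, 0.63) = 0.63
((R ∧ S) ∧ P) = min(0.63, 0.47) = 0.47
(P → R): 0.47 ≤ 0.66, so result = 1
((P → R) → S): 1 > 0.63, so result = 0.63
not S: Gödel ¬ of 0.63 = 0 (operand ≠ 0)
(((P → R) → S) ∨ not S) = max(0.63, 0) = 0.63
not (((P → R) → S) ∨ not S): Gödel ¬ of 0.63 = 0 (operand ≠ 0)
(((R ∧ S) ∧ P) ∨ not (((P → R) → S) ∨ not S)) = max(0.47, 0) = 0.47
((((not S ∧ P) → R) ∨ S) → (((R ∧ S) ∧ P) ∨ not (((P → R) → S) ∨ not S))): 1 > 0.47, so result = 0.47

0.47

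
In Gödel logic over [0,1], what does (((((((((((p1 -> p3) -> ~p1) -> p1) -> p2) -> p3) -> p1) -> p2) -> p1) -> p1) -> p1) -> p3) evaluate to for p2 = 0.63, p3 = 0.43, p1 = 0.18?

1.00

(p1 -> p3): 0.18 ≤ 0.43, so result = 1
~p1: Gödel ¬ of 0.18 = 0 (operand ≠ 0)
((p1 -> p3) -> ~p1): 1 > 0, so result = 0
(((p1 -> p3) -> ~p1) -> p1): 0 ≤ 0.18, so result = 1
((((p1 -> p3) -> ~p1) -> p1) -> p2): 1 > 0.63, so result = 0.63
(((((p1 -> p3) -> ~p1) -> p1) -> p2) -> p3): 0.63 > 0.43, so result = 0.43
((((((p1 -> p3) -> ~p1) -> p1) -> p2) -> p3) -> p1): 0.43 > 0.18, so result = 0.18
(((((((p1 -> p3) -> ~p1) -> p1) -> p2) -> p3) -> p1) -> p2): 0.18 ≤ 0.63, so result = 1
((((((((p1 -> p3) -> ~p1) -> p1) -> p2) -> p3) -> p1) -> p2) -> p1): 1 > 0.18, so result = 0.18
(((((((((p1 -> p3) -> ~p1) -> p1) -> p2) -> p3) -> p1) -> p2) -> p1) -> p1): 0.18 ≤ 0.18, so result = 1
((((((((((p1 -> p3) -> ~p1) -> p1) -> p2) -> p3) -> p1) -> p2) -> p1) -> p1) -> p1): 1 > 0.18, so result = 0.18
(((((((((((p1 -> p3) -> ~p1) -> p1) -> p2) -> p3) -> p1) -> p2) -> p1) -> p1) -> p1) -> p3): 0.18 ≤ 0.43, so result = 1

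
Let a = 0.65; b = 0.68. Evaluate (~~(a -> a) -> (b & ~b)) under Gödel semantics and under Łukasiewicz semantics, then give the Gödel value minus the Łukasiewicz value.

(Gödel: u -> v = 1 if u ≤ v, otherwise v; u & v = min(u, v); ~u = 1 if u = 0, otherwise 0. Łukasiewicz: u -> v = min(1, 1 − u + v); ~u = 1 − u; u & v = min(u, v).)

Gödel evaluation:
  (a -> a): 0.65 ≤ 0.65, so result = 1
  ~(a -> a): Gödel ¬ of 1 = 0 (operand ≠ 0)
  ~~(a -> a): Gödel ¬ of 0 = 1 (operand is 0)
  ~b: Gödel ¬ of 0.68 = 0 (operand ≠ 0)
  (b & ~b) = min(0.68, 0) = 0
  (~~(a -> a) -> (b & ~b)): 1 > 0, so result = 0
  Gödel value = 0
Łukasiewicz evaluation:
  (a -> a): min(1, 1 − 0.65 + 0.65) = 1
  ~(a -> a): Łukasiewicz ¬ gives 1 − 1 = 0
  ~~(a -> a): Łukasiewicz ¬ gives 1 − 0 = 1
  ~b: Łukasiewicz ¬ gives 1 − 0.68 = 0.32
  (b & ~b) = min(0.68, 0.32) = 0.32
  (~~(a -> a) -> (b & ~b)): min(1, 1 − 1 + 0.32) = 0.32
  Łukasiewicz value = 0.32
Difference: 0 − 0.32 = -0.32

-0.32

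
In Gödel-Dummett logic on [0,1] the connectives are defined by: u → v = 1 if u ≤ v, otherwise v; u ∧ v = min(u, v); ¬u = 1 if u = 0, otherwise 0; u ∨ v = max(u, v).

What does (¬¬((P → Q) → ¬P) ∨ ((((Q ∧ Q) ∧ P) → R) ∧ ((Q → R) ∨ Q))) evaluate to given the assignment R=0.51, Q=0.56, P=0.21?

0.56

(P → Q): 0.21 ≤ 0.56, so result = 1
¬P: Gödel ¬ of 0.21 = 0 (operand ≠ 0)
((P → Q) → ¬P): 1 > 0, so result = 0
¬((P → Q) → ¬P): Gödel ¬ of 0 = 1 (operand is 0)
¬¬((P → Q) → ¬P): Gödel ¬ of 1 = 0 (operand ≠ 0)
(Q ∧ Q) = min(0.56, 0.56) = 0.56
((Q ∧ Q) ∧ P) = min(0.56, 0.21) = 0.21
(((Q ∧ Q) ∧ P) → R): 0.21 ≤ 0.51, so result = 1
(Q → R): 0.56 > 0.51, so result = 0.51
((Q → R) ∨ Q) = max(0.51, 0.56) = 0.56
((((Q ∧ Q) ∧ P) → R) ∧ ((Q → R) ∨ Q)) = min(1, 0.56) = 0.56
(¬¬((P → Q) → ¬P) ∨ ((((Q ∧ Q) ∧ P) → R) ∧ ((Q → R) ∨ Q))) = max(0, 0.56) = 0.56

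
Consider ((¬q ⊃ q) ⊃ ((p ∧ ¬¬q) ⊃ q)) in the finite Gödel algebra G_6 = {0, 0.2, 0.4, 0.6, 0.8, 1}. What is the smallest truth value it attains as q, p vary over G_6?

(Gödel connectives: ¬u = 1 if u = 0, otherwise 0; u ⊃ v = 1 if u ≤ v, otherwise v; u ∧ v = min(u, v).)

The minimum is attained at q = 0.2, p = 0.4:
  ¬q: Gödel ¬ of 0.2 = 0 (operand ≠ 0)
  (¬q ⊃ q): 0 ≤ 0.2, so result = 1
  ¬q: Gödel ¬ of 0.2 = 0 (operand ≠ 0)
  ¬¬q: Gödel ¬ of 0 = 1 (operand is 0)
  (p ∧ ¬¬q) = min(0.4, 1) = 0.4
  ((p ∧ ¬¬q) ⊃ q): 0.4 > 0.2, so result = 0.2
  ((¬q ⊃ q) ⊃ ((p ∧ ¬¬q) ⊃ q)): 1 > 0.2, so result = 0.2
Checking all 36 assignments confirms none give a value below 0.20.

0.20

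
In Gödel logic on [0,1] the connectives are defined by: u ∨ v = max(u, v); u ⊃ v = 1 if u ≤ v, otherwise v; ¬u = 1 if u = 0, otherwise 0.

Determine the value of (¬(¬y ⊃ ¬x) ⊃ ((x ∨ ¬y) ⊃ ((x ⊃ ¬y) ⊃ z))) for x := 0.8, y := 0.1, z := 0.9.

¬y: Gödel ¬ of 0.1 = 0 (operand ≠ 0)
¬x: Gödel ¬ of 0.8 = 0 (operand ≠ 0)
(¬y ⊃ ¬x): 0 ≤ 0, so result = 1
¬(¬y ⊃ ¬x): Gödel ¬ of 1 = 0 (operand ≠ 0)
¬y: Gödel ¬ of 0.1 = 0 (operand ≠ 0)
(x ∨ ¬y) = max(0.8, 0) = 0.8
¬y: Gödel ¬ of 0.1 = 0 (operand ≠ 0)
(x ⊃ ¬y): 0.8 > 0, so result = 0
((x ⊃ ¬y) ⊃ z): 0 ≤ 0.9, so result = 1
((x ∨ ¬y) ⊃ ((x ⊃ ¬y) ⊃ z)): 0.8 ≤ 1, so result = 1
(¬(¬y ⊃ ¬x) ⊃ ((x ∨ ¬y) ⊃ ((x ⊃ ¬y) ⊃ z))): 0 ≤ 1, so result = 1

1.00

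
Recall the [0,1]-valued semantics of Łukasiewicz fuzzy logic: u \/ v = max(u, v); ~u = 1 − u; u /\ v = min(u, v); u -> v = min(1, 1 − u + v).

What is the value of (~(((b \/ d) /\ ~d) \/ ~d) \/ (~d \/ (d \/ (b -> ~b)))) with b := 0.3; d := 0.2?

1.00

(b \/ d) = max(0.3, 0.2) = 0.3
~d: Łukasiewicz ¬ gives 1 − 0.2 = 0.8
((b \/ d) /\ ~d) = min(0.3, 0.8) = 0.3
~d: Łukasiewicz ¬ gives 1 − 0.2 = 0.8
(((b \/ d) /\ ~d) \/ ~d) = max(0.3, 0.8) = 0.8
~(((b \/ d) /\ ~d) \/ ~d): Łukasiewicz ¬ gives 1 − 0.8 = 0.2
~d: Łukasiewicz ¬ gives 1 − 0.2 = 0.8
~b: Łukasiewicz ¬ gives 1 − 0.3 = 0.7
(b -> ~b): min(1, 1 − 0.3 + 0.7) = 1
(d \/ (b -> ~b)) = max(0.2, 1) = 1
(~d \/ (d \/ (b -> ~b))) = max(0.8, 1) = 1
(~(((b \/ d) /\ ~d) \/ ~d) \/ (~d \/ (d \/ (b -> ~b)))) = max(0.2, 1) = 1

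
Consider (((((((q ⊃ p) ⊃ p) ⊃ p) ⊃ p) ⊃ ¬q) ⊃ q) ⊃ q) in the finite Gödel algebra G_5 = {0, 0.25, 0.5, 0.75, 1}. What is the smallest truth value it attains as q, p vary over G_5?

The minimum is attained at q = 0.25, p = 0:
  (q ⊃ p): 0.25 > 0, so result = 0
  ((q ⊃ p) ⊃ p): 0 ≤ 0, so result = 1
  (((q ⊃ p) ⊃ p) ⊃ p): 1 > 0, so result = 0
  ((((q ⊃ p) ⊃ p) ⊃ p) ⊃ p): 0 ≤ 0, so result = 1
  ¬q: Gödel ¬ of 0.25 = 0 (operand ≠ 0)
  (((((q ⊃ p) ⊃ p) ⊃ p) ⊃ p) ⊃ ¬q): 1 > 0, so result = 0
  ((((((q ⊃ p) ⊃ p) ⊃ p) ⊃ p) ⊃ ¬q) ⊃ q): 0 ≤ 0.25, so result = 1
  (((((((q ⊃ p) ⊃ p) ⊃ p) ⊃ p) ⊃ ¬q) ⊃ q) ⊃ q): 1 > 0.25, so result = 0.25
Checking all 25 assignments confirms none give a value below 0.25.

0.25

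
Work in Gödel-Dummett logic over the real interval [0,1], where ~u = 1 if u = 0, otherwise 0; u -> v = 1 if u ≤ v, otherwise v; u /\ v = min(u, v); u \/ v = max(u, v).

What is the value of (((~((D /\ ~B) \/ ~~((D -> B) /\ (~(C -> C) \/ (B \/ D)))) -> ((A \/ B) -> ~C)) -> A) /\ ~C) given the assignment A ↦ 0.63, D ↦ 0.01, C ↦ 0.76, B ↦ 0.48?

~B: Gödel ¬ of 0.48 = 0 (operand ≠ 0)
(D /\ ~B) = min(0.01, 0) = 0
(D -> B): 0.01 ≤ 0.48, so result = 1
(C -> C): 0.76 ≤ 0.76, so result = 1
~(C -> C): Gödel ¬ of 1 = 0 (operand ≠ 0)
(B \/ D) = max(0.48, 0.01) = 0.48
(~(C -> C) \/ (B \/ D)) = max(0, 0.48) = 0.48
((D -> B) /\ (~(C -> C) \/ (B \/ D))) = min(1, 0.48) = 0.48
~((D -> B) /\ (~(C -> C) \/ (B \/ D))): Gödel ¬ of 0.48 = 0 (operand ≠ 0)
~~((D -> B) /\ (~(C -> C) \/ (B \/ D))): Gödel ¬ of 0 = 1 (operand is 0)
((D /\ ~B) \/ ~~((D -> B) /\ (~(C -> C) \/ (B \/ D)))) = max(0, 1) = 1
~((D /\ ~B) \/ ~~((D -> B) /\ (~(C -> C) \/ (B \/ D)))): Gödel ¬ of 1 = 0 (operand ≠ 0)
(A \/ B) = max(0.63, 0.48) = 0.63
~C: Gödel ¬ of 0.76 = 0 (operand ≠ 0)
((A \/ B) -> ~C): 0.63 > 0, so result = 0
(~((D /\ ~B) \/ ~~((D -> B) /\ (~(C -> C) \/ (B \/ D)))) -> ((A \/ B) -> ~C)): 0 ≤ 0, so result = 1
((~((D /\ ~B) \/ ~~((D -> B) /\ (~(C -> C) \/ (B \/ D)))) -> ((A \/ B) -> ~C)) -> A): 1 > 0.63, so result = 0.63
~C: Gödel ¬ of 0.76 = 0 (operand ≠ 0)
(((~((D /\ ~B) \/ ~~((D -> B) /\ (~(C -> C) \/ (B \/ D)))) -> ((A \/ B) -> ~C)) -> A) /\ ~C) = min(0.63, 0) = 0

0.00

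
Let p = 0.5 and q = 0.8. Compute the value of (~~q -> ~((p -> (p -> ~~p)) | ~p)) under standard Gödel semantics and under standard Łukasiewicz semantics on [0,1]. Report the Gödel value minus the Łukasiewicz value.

-0.20

Gödel evaluation:
  ~q: Gödel ¬ of 0.8 = 0 (operand ≠ 0)
  ~~q: Gödel ¬ of 0 = 1 (operand is 0)
  ~p: Gödel ¬ of 0.5 = 0 (operand ≠ 0)
  ~~p: Gödel ¬ of 0 = 1 (operand is 0)
  (p -> ~~p): 0.5 ≤ 1, so result = 1
  (p -> (p -> ~~p)): 0.5 ≤ 1, so result = 1
  ~p: Gödel ¬ of 0.5 = 0 (operand ≠ 0)
  ((p -> (p -> ~~p)) | ~p) = max(1, 0) = 1
  ~((p -> (p -> ~~p)) | ~p): Gödel ¬ of 1 = 0 (operand ≠ 0)
  (~~q -> ~((p -> (p -> ~~p)) | ~p)): 1 > 0, so result = 0
  Gödel value = 0
Łukasiewicz evaluation:
  ~q: Łukasiewicz ¬ gives 1 − 0.8 = 0.2
  ~~q: Łukasiewicz ¬ gives 1 − 0.2 = 0.8
  ~p: Łukasiewicz ¬ gives 1 − 0.5 = 0.5
  ~~p: Łukasiewicz ¬ gives 1 − 0.5 = 0.5
  (p -> ~~p): min(1, 1 − 0.5 + 0.5) = 1
  (p -> (p -> ~~p)): min(1, 1 − 0.5 + 1) = 1
  ~p: Łukasiewicz ¬ gives 1 − 0.5 = 0.5
  ((p -> (p -> ~~p)) | ~p) = max(1, 0.5) = 1
  ~((p -> (p -> ~~p)) | ~p): Łukasiewicz ¬ gives 1 − 1 = 0
  (~~q -> ~((p -> (p -> ~~p)) | ~p)): min(1, 1 − 0.8 + 0) = 0.2
  Łukasiewicz value = 0.2
Difference: 0 − 0.2 = -0.20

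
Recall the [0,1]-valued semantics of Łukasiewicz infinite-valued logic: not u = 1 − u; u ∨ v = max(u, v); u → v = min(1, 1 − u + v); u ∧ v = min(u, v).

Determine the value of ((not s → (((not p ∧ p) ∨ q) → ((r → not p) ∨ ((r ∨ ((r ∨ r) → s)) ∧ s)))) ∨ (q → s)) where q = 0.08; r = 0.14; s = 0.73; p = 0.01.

1.00

not s: Łukasiewicz ¬ gives 1 − 0.73 = 0.27
not p: Łukasiewicz ¬ gives 1 − 0.01 = 0.99
(not p ∧ p) = min(0.99, 0.01) = 0.01
((not p ∧ p) ∨ q) = max(0.01, 0.08) = 0.08
not p: Łukasiewicz ¬ gives 1 − 0.01 = 0.99
(r → not p): min(1, 1 − 0.14 + 0.99) = 1
(r ∨ r) = max(0.14, 0.14) = 0.14
((r ∨ r) → s): min(1, 1 − 0.14 + 0.73) = 1
(r ∨ ((r ∨ r) → s)) = max(0.14, 1) = 1
((r ∨ ((r ∨ r) → s)) ∧ s) = min(1, 0.73) = 0.73
((r → not p) ∨ ((r ∨ ((r ∨ r) → s)) ∧ s)) = max(1, 0.73) = 1
(((not p ∧ p) ∨ q) → ((r → not p) ∨ ((r ∨ ((r ∨ r) → s)) ∧ s))): min(1, 1 − 0.08 + 1) = 1
(not s → (((not p ∧ p) ∨ q) → ((r → not p) ∨ ((r ∨ ((r ∨ r) → s)) ∧ s)))): min(1, 1 − 0.27 + 1) = 1
(q → s): min(1, 1 − 0.08 + 0.73) = 1
((not s → (((not p ∧ p) ∨ q) → ((r → not p) ∨ ((r ∨ ((r ∨ r) → s)) ∧ s)))) ∨ (q → s)) = max(1, 1) = 1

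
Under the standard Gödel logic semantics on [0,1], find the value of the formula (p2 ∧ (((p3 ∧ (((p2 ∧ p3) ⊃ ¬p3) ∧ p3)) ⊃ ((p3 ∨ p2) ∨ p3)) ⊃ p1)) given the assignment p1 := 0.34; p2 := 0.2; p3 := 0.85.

0.20

(p2 ∧ p3) = min(0.2, 0.85) = 0.2
¬p3: Gödel ¬ of 0.85 = 0 (operand ≠ 0)
((p2 ∧ p3) ⊃ ¬p3): 0.2 > 0, so result = 0
(((p2 ∧ p3) ⊃ ¬p3) ∧ p3) = min(0, 0.85) = 0
(p3 ∧ (((p2 ∧ p3) ⊃ ¬p3) ∧ p3)) = min(0.85, 0) = 0
(p3 ∨ p2) = max(0.85, 0.2) = 0.85
((p3 ∨ p2) ∨ p3) = max(0.85, 0.85) = 0.85
((p3 ∧ (((p2 ∧ p3) ⊃ ¬p3) ∧ p3)) ⊃ ((p3 ∨ p2) ∨ p3)): 0 ≤ 0.85, so result = 1
(((p3 ∧ (((p2 ∧ p3) ⊃ ¬p3) ∧ p3)) ⊃ ((p3 ∨ p2) ∨ p3)) ⊃ p1): 1 > 0.34, so result = 0.34
(p2 ∧ (((p3 ∧ (((p2 ∧ p3) ⊃ ¬p3) ∧ p3)) ⊃ ((p3 ∨ p2) ∨ p3)) ⊃ p1)) = min(0.2, 0.34) = 0.2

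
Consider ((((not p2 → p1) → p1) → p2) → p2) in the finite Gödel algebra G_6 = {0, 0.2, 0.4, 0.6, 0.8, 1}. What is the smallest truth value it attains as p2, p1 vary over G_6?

0.20

The minimum is attained at p2 = 0.2, p1 = 0:
  not p2: Gödel ¬ of 0.2 = 0 (operand ≠ 0)
  (not p2 → p1): 0 ≤ 0, so result = 1
  ((not p2 → p1) → p1): 1 > 0, so result = 0
  (((not p2 → p1) → p1) → p2): 0 ≤ 0.2, so result = 1
  ((((not p2 → p1) → p1) → p2) → p2): 1 > 0.2, so result = 0.2
Checking all 36 assignments confirms none give a value below 0.20.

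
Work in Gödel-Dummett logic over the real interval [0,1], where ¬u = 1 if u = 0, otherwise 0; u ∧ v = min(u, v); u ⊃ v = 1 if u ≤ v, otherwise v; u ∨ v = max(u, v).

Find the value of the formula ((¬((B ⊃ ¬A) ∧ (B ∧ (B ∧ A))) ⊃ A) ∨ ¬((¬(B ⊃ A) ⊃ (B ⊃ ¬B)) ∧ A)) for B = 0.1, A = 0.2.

¬A: Gödel ¬ of 0.2 = 0 (operand ≠ 0)
(B ⊃ ¬A): 0.1 > 0, so result = 0
(B ∧ A) = min(0.1, 0.2) = 0.1
(B ∧ (B ∧ A)) = min(0.1, 0.1) = 0.1
((B ⊃ ¬A) ∧ (B ∧ (B ∧ A))) = min(0, 0.1) = 0
¬((B ⊃ ¬A) ∧ (B ∧ (B ∧ A))): Gödel ¬ of 0 = 1 (operand is 0)
(¬((B ⊃ ¬A) ∧ (B ∧ (B ∧ A))) ⊃ A): 1 > 0.2, so result = 0.2
(B ⊃ A): 0.1 ≤ 0.2, so result = 1
¬(B ⊃ A): Gödel ¬ of 1 = 0 (operand ≠ 0)
¬B: Gödel ¬ of 0.1 = 0 (operand ≠ 0)
(B ⊃ ¬B): 0.1 > 0, so result = 0
(¬(B ⊃ A) ⊃ (B ⊃ ¬B)): 0 ≤ 0, so result = 1
((¬(B ⊃ A) ⊃ (B ⊃ ¬B)) ∧ A) = min(1, 0.2) = 0.2
¬((¬(B ⊃ A) ⊃ (B ⊃ ¬B)) ∧ A): Gödel ¬ of 0.2 = 0 (operand ≠ 0)
((¬((B ⊃ ¬A) ∧ (B ∧ (B ∧ A))) ⊃ A) ∨ ¬((¬(B ⊃ A) ⊃ (B ⊃ ¬B)) ∧ A)) = max(0.2, 0) = 0.2

0.20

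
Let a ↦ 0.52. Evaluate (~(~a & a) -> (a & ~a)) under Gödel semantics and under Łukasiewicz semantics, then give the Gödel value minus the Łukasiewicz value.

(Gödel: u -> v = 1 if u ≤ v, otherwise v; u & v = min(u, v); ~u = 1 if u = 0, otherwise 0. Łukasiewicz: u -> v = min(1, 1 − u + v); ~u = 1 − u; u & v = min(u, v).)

-0.96

Gödel evaluation:
  ~a: Gödel ¬ of 0.52 = 0 (operand ≠ 0)
  (~a & a) = min(0, 0.52) = 0
  ~(~a & a): Gödel ¬ of 0 = 1 (operand is 0)
  ~a: Gödel ¬ of 0.52 = 0 (operand ≠ 0)
  (a & ~a) = min(0.52, 0) = 0
  (~(~a & a) -> (a & ~a)): 1 > 0, so result = 0
  Gödel value = 0
Łukasiewicz evaluation:
  ~a: Łukasiewicz ¬ gives 1 − 0.52 = 0.48
  (~a & a) = min(0.48, 0.52) = 0.48
  ~(~a & a): Łukasiewicz ¬ gives 1 − 0.48 = 0.52
  ~a: Łukasiewicz ¬ gives 1 − 0.52 = 0.48
  (a & ~a) = min(0.52, 0.48) = 0.48
  (~(~a & a) -> (a & ~a)): min(1, 1 − 0.52 + 0.48) = 0.96
  Łukasiewicz value = 0.96
Difference: 0 − 0.96 = -0.96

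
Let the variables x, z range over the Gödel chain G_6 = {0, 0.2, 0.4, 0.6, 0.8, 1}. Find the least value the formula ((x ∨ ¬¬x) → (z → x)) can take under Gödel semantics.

The minimum is attained at x = 0.2, z = 0.4:
  ¬x: Gödel ¬ of 0.2 = 0 (operand ≠ 0)
  ¬¬x: Gödel ¬ of 0 = 1 (operand is 0)
  (x ∨ ¬¬x) = max(0.2, 1) = 1
  (z → x): 0.4 > 0.2, so result = 0.2
  ((x ∨ ¬¬x) → (z → x)): 1 > 0.2, so result = 0.2
Checking all 36 assignments confirms none give a value below 0.20.

0.20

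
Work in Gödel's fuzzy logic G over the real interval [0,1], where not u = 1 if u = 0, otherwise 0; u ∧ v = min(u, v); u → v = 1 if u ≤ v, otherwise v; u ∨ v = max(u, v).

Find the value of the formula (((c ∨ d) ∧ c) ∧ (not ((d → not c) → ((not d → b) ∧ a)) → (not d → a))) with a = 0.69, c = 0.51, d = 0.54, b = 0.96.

0.51

(c ∨ d) = max(0.51, 0.54) = 0.54
((c ∨ d) ∧ c) = min(0.54, 0.51) = 0.51
not c: Gödel ¬ of 0.51 = 0 (operand ≠ 0)
(d → not c): 0.54 > 0, so result = 0
not d: Gödel ¬ of 0.54 = 0 (operand ≠ 0)
(not d → b): 0 ≤ 0.96, so result = 1
((not d → b) ∧ a) = min(1, 0.69) = 0.69
((d → not c) → ((not d → b) ∧ a)): 0 ≤ 0.69, so result = 1
not ((d → not c) → ((not d → b) ∧ a)): Gödel ¬ of 1 = 0 (operand ≠ 0)
not d: Gödel ¬ of 0.54 = 0 (operand ≠ 0)
(not d → a): 0 ≤ 0.69, so result = 1
(not ((d → not c) → ((not d → b) ∧ a)) → (not d → a)): 0 ≤ 1, so result = 1
(((c ∨ d) ∧ c) ∧ (not ((d → not c) → ((not d → b) ∧ a)) → (not d → a))) = min(0.51, 1) = 0.51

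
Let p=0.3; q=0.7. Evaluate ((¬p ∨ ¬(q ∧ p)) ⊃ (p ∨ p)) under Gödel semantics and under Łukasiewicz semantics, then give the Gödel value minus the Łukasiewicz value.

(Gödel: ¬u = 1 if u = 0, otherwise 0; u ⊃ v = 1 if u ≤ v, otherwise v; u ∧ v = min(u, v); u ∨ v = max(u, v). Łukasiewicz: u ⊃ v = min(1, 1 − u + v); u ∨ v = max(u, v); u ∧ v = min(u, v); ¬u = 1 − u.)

Gödel evaluation:
  ¬p: Gödel ¬ of 0.3 = 0 (operand ≠ 0)
  (q ∧ p) = min(0.7, 0.3) = 0.3
  ¬(q ∧ p): Gödel ¬ of 0.3 = 0 (operand ≠ 0)
  (¬p ∨ ¬(q ∧ p)) = max(0, 0) = 0
  (p ∨ p) = max(0.3, 0.3) = 0.3
  ((¬p ∨ ¬(q ∧ p)) ⊃ (p ∨ p)): 0 ≤ 0.3, so result = 1
  Gödel value = 1
Łukasiewicz evaluation:
  ¬p: Łukasiewicz ¬ gives 1 − 0.3 = 0.7
  (q ∧ p) = min(0.7, 0.3) = 0.3
  ¬(q ∧ p): Łukasiewicz ¬ gives 1 − 0.3 = 0.7
  (¬p ∨ ¬(q ∧ p)) = max(0.7, 0.7) = 0.7
  (p ∨ p) = max(0.3, 0.3) = 0.3
  ((¬p ∨ ¬(q ∧ p)) ⊃ (p ∨ p)): min(1, 1 − 0.7 + 0.3) = 0.6
  Łukasiewicz value = 0.6
Difference: 1 − 0.6 = 0.40

0.40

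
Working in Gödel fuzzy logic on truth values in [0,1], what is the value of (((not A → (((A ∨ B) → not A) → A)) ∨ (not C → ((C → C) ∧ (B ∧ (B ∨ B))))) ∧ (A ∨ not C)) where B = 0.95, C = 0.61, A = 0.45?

0.45

not A: Gödel ¬ of 0.45 = 0 (operand ≠ 0)
(A ∨ B) = max(0.45, 0.95) = 0.95
not A: Gödel ¬ of 0.45 = 0 (operand ≠ 0)
((A ∨ B) → not A): 0.95 > 0, so result = 0
(((A ∨ B) → not A) → A): 0 ≤ 0.45, so result = 1
(not A → (((A ∨ B) → not A) → A)): 0 ≤ 1, so result = 1
not C: Gödel ¬ of 0.61 = 0 (operand ≠ 0)
(C → C): 0.61 ≤ 0.61, so result = 1
(B ∨ B) = max(0.95, 0.95) = 0.95
(B ∧ (B ∨ B)) = min(0.95, 0.95) = 0.95
((C → C) ∧ (B ∧ (B ∨ B))) = min(1, 0.95) = 0.95
(not C → ((C → C) ∧ (B ∧ (B ∨ B)))): 0 ≤ 0.95, so result = 1
((not A → (((A ∨ B) → not A) → A)) ∨ (not C → ((C → C) ∧ (B ∧ (B ∨ B))))) = max(1, 1) = 1
not C: Gödel ¬ of 0.61 = 0 (operand ≠ 0)
(A ∨ not C) = max(0.45, 0) = 0.45
(((not A → (((A ∨ B) → not A) → A)) ∨ (not C → ((C → C) ∧ (B ∧ (B ∨ B))))) ∧ (A ∨ not C)) = min(1, 0.45) = 0.45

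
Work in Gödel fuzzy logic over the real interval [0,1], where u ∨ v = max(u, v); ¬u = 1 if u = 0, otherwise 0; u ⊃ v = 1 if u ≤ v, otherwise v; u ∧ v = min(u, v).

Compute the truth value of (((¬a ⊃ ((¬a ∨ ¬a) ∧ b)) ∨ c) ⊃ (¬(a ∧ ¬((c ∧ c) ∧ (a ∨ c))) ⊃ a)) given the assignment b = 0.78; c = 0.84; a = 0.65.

0.65

¬a: Gödel ¬ of 0.65 = 0 (operand ≠ 0)
¬a: Gödel ¬ of 0.65 = 0 (operand ≠ 0)
¬a: Gödel ¬ of 0.65 = 0 (operand ≠ 0)
(¬a ∨ ¬a) = max(0, 0) = 0
((¬a ∨ ¬a) ∧ b) = min(0, 0.78) = 0
(¬a ⊃ ((¬a ∨ ¬a) ∧ b)): 0 ≤ 0, so result = 1
((¬a ⊃ ((¬a ∨ ¬a) ∧ b)) ∨ c) = max(1, 0.84) = 1
(c ∧ c) = min(0.84, 0.84) = 0.84
(a ∨ c) = max(0.65, 0.84) = 0.84
((c ∧ c) ∧ (a ∨ c)) = min(0.84, 0.84) = 0.84
¬((c ∧ c) ∧ (a ∨ c)): Gödel ¬ of 0.84 = 0 (operand ≠ 0)
(a ∧ ¬((c ∧ c) ∧ (a ∨ c))) = min(0.65, 0) = 0
¬(a ∧ ¬((c ∧ c) ∧ (a ∨ c))): Gödel ¬ of 0 = 1 (operand is 0)
(¬(a ∧ ¬((c ∧ c) ∧ (a ∨ c))) ⊃ a): 1 > 0.65, so result = 0.65
(((¬a ⊃ ((¬a ∨ ¬a) ∧ b)) ∨ c) ⊃ (¬(a ∧ ¬((c ∧ c) ∧ (a ∨ c))) ⊃ a)): 1 > 0.65, so result = 0.65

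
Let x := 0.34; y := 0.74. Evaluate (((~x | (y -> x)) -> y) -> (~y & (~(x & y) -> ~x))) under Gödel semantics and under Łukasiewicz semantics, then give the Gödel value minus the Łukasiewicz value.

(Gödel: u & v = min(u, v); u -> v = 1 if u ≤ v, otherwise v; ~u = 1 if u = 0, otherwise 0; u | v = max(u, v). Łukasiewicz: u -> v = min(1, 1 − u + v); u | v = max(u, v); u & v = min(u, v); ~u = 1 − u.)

-0.26

Gödel evaluation:
  ~x: Gödel ¬ of 0.34 = 0 (operand ≠ 0)
  (y -> x): 0.74 > 0.34, so result = 0.34
  (~x | (y -> x)) = max(0, 0.34) = 0.34
  ((~x | (y -> x)) -> y): 0.34 ≤ 0.74, so result = 1
  ~y: Gödel ¬ of 0.74 = 0 (operand ≠ 0)
  (x & y) = min(0.34, 0.74) = 0.34
  ~(x & y): Gödel ¬ of 0.34 = 0 (operand ≠ 0)
  ~x: Gödel ¬ of 0.34 = 0 (operand ≠ 0)
  (~(x & y) -> ~x): 0 ≤ 0, so result = 1
  (~y & (~(x & y) -> ~x)) = min(0, 1) = 0
  (((~x | (y -> x)) -> y) -> (~y & (~(x & y) -> ~x))): 1 > 0, so result = 0
  Gödel value = 0
Łukasiewicz evaluation:
  ~x: Łukasiewicz ¬ gives 1 − 0.34 = 0.66
  (y -> x): min(1, 1 − 0.74 + 0.34) = 0.6
  (~x | (y -> x)) = max(0.66, 0.6) = 0.66
  ((~x | (y -> x)) -> y): min(1, 1 − 0.66 + 0.74) = 1
  ~y: Łukasiewicz ¬ gives 1 − 0.74 = 0.26
  (x & y) = min(0.34, 0.74) = 0.34
  ~(x & y): Łukasiewicz ¬ gives 1 − 0.34 = 0.66
  ~x: Łukasiewicz ¬ gives 1 − 0.34 = 0.66
  (~(x & y) -> ~x): min(1, 1 − 0.66 + 0.66) = 1
  (~y & (~(x & y) -> ~x)) = min(0.26, 1) = 0.26
  (((~x | (y -> x)) -> y) -> (~y & (~(x & y) -> ~x))): min(1, 1 − 1 + 0.26) = 0.26
  Łukasiewicz value = 0.26
Difference: 0 − 0.26 = -0.26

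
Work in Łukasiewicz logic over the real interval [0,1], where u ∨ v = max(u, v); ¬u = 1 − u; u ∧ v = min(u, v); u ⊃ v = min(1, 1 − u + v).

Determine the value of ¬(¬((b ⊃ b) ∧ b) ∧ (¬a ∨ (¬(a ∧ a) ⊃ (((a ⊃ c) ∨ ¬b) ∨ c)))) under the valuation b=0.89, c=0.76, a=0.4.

0.89

(b ⊃ b): min(1, 1 − 0.89 + 0.89) = 1
((b ⊃ b) ∧ b) = min(1, 0.89) = 0.89
¬((b ⊃ b) ∧ b): Łukasiewicz ¬ gives 1 − 0.89 = 0.11
¬a: Łukasiewicz ¬ gives 1 − 0.4 = 0.6
(a ∧ a) = min(0.4, 0.4) = 0.4
¬(a ∧ a): Łukasiewicz ¬ gives 1 − 0.4 = 0.6
(a ⊃ c): min(1, 1 − 0.4 + 0.76) = 1
¬b: Łukasiewicz ¬ gives 1 − 0.89 = 0.11
((a ⊃ c) ∨ ¬b) = max(1, 0.11) = 1
(((a ⊃ c) ∨ ¬b) ∨ c) = max(1, 0.76) = 1
(¬(a ∧ a) ⊃ (((a ⊃ c) ∨ ¬b) ∨ c)): min(1, 1 − 0.6 + 1) = 1
(¬a ∨ (¬(a ∧ a) ⊃ (((a ⊃ c) ∨ ¬b) ∨ c))) = max(0.6, 1) = 1
(¬((b ⊃ b) ∧ b) ∧ (¬a ∨ (¬(a ∧ a) ⊃ (((a ⊃ c) ∨ ¬b) ∨ c)))) = min(0.11, 1) = 0.11
¬(¬((b ⊃ b) ∧ b) ∧ (¬a ∨ (¬(a ∧ a) ⊃ (((a ⊃ c) ∨ ¬b) ∨ c)))): Łukasiewicz ¬ gives 1 − 0.11 = 0.89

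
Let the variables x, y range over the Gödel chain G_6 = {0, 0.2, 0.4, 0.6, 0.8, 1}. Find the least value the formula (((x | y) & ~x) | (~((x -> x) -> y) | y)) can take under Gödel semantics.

0.20

The minimum is attained at x = 0, y = 0.2:
  (x | y) = max(0, 0.2) = 0.2
  ~x: Gödel ¬ of 0 = 1 (operand is 0)
  ((x | y) & ~x) = min(0.2, 1) = 0.2
  (x -> x): 0 ≤ 0, so result = 1
  ((x -> x) -> y): 1 > 0.2, so result = 0.2
  ~((x -> x) -> y): Gödel ¬ of 0.2 = 0 (operand ≠ 0)
  (~((x -> x) -> y) | y) = max(0, 0.2) = 0.2
  (((x | y) & ~x) | (~((x -> x) -> y) | y)) = max(0.2, 0.2) = 0.2
Checking all 36 assignments confirms none give a value below 0.20.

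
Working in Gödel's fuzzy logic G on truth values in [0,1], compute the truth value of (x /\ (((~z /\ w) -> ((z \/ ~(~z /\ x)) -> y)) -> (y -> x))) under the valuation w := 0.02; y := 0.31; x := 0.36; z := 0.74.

0.36

~z: Gödel ¬ of 0.74 = 0 (operand ≠ 0)
(~z /\ w) = min(0, 0.02) = 0
~z: Gödel ¬ of 0.74 = 0 (operand ≠ 0)
(~z /\ x) = min(0, 0.36) = 0
~(~z /\ x): Gödel ¬ of 0 = 1 (operand is 0)
(z \/ ~(~z /\ x)) = max(0.74, 1) = 1
((z \/ ~(~z /\ x)) -> y): 1 > 0.31, so result = 0.31
((~z /\ w) -> ((z \/ ~(~z /\ x)) -> y)): 0 ≤ 0.31, so result = 1
(y -> x): 0.31 ≤ 0.36, so result = 1
(((~z /\ w) -> ((z \/ ~(~z /\ x)) -> y)) -> (y -> x)): 1 ≤ 1, so result = 1
(x /\ (((~z /\ w) -> ((z \/ ~(~z /\ x)) -> y)) -> (y -> x))) = min(0.36, 1) = 0.36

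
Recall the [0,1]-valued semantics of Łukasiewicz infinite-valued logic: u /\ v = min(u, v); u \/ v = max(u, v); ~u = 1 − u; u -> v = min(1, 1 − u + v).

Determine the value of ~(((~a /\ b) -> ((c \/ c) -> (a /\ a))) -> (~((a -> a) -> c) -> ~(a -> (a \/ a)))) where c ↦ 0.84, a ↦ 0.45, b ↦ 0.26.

0.16

~a: Łukasiewicz ¬ gives 1 − 0.45 = 0.55
(~a /\ b) = min(0.55, 0.26) = 0.26
(c \/ c) = max(0.84, 0.84) = 0.84
(a /\ a) = min(0.45, 0.45) = 0.45
((c \/ c) -> (a /\ a)): min(1, 1 − 0.84 + 0.45) = 0.61
((~a /\ b) -> ((c \/ c) -> (a /\ a))): min(1, 1 − 0.26 + 0.61) = 1
(a -> a): min(1, 1 − 0.45 + 0.45) = 1
((a -> a) -> c): min(1, 1 − 1 + 0.84) = 0.84
~((a -> a) -> c): Łukasiewicz ¬ gives 1 − 0.84 = 0.16
(a \/ a) = max(0.45, 0.45) = 0.45
(a -> (a \/ a)): min(1, 1 − 0.45 + 0.45) = 1
~(a -> (a \/ a)): Łukasiewicz ¬ gives 1 − 1 = 0
(~((a -> a) -> c) -> ~(a -> (a \/ a))): min(1, 1 − 0.16 + 0) = 0.84
(((~a /\ b) -> ((c \/ c) -> (a /\ a))) -> (~((a -> a) -> c) -> ~(a -> (a \/ a)))): min(1, 1 − 1 + 0.84) = 0.84
~(((~a /\ b) -> ((c \/ c) -> (a /\ a))) -> (~((a -> a) -> c) -> ~(a -> (a \/ a)))): Łukasiewicz ¬ gives 1 − 0.84 = 0.16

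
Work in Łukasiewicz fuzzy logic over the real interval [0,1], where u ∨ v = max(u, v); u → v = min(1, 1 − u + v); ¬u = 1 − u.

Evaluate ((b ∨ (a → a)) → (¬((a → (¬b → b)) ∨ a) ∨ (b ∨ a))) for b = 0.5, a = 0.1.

(a → a): min(1, 1 − 0.1 + 0.1) = 1
(b ∨ (a → a)) = max(0.5, 1) = 1
¬b: Łukasiewicz ¬ gives 1 − 0.5 = 0.5
(¬b → b): min(1, 1 − 0.5 + 0.5) = 1
(a → (¬b → b)): min(1, 1 − 0.1 + 1) = 1
((a → (¬b → b)) ∨ a) = max(1, 0.1) = 1
¬((a → (¬b → b)) ∨ a): Łukasiewicz ¬ gives 1 − 1 = 0
(b ∨ a) = max(0.5, 0.1) = 0.5
(¬((a → (¬b → b)) ∨ a) ∨ (b ∨ a)) = max(0, 0.5) = 0.5
((b ∨ (a → a)) → (¬((a → (¬b → b)) ∨ a) ∨ (b ∨ a))): min(1, 1 − 1 + 0.5) = 0.5

0.50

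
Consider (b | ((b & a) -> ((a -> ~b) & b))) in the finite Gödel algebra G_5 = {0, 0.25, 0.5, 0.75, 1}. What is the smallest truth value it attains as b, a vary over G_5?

0.25

The minimum is attained at b = 0.25, a = 0.25:
  (b & a) = min(0.25, 0.25) = 0.25
  ~b: Gödel ¬ of 0.25 = 0 (operand ≠ 0)
  (a -> ~b): 0.25 > 0, so result = 0
  ((a -> ~b) & b) = min(0, 0.25) = 0
  ((b & a) -> ((a -> ~b) & b)): 0.25 > 0, so result = 0
  (b | ((b & a) -> ((a -> ~b) & b))) = max(0.25, 0) = 0.25
Checking all 25 assignments confirms none give a value below 0.25.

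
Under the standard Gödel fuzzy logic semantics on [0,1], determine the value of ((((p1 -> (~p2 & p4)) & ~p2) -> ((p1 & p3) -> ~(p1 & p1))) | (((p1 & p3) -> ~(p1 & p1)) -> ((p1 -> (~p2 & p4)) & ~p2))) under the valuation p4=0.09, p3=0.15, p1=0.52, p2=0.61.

~p2: Gödel ¬ of 0.61 = 0 (operand ≠ 0)
(~p2 & p4) = min(0, 0.09) = 0
(p1 -> (~p2 & p4)): 0.52 > 0, so result = 0
~p2: Gödel ¬ of 0.61 = 0 (operand ≠ 0)
((p1 -> (~p2 & p4)) & ~p2) = min(0, 0) = 0
(p1 & p3) = min(0.52, 0.15) = 0.15
(p1 & p1) = min(0.52, 0.52) = 0.52
~(p1 & p1): Gödel ¬ of 0.52 = 0 (operand ≠ 0)
((p1 & p3) -> ~(p1 & p1)): 0.15 > 0, so result = 0
(((p1 -> (~p2 & p4)) & ~p2) -> ((p1 & p3) -> ~(p1 & p1))): 0 ≤ 0, so result = 1
(p1 & p3) = min(0.52, 0.15) = 0.15
(p1 & p1) = min(0.52, 0.52) = 0.52
~(p1 & p1): Gödel ¬ of 0.52 = 0 (operand ≠ 0)
((p1 & p3) -> ~(p1 & p1)): 0.15 > 0, so result = 0
~p2: Gödel ¬ of 0.61 = 0 (operand ≠ 0)
(~p2 & p4) = min(0, 0.09) = 0
(p1 -> (~p2 & p4)): 0.52 > 0, so result = 0
~p2: Gödel ¬ of 0.61 = 0 (operand ≠ 0)
((p1 -> (~p2 & p4)) & ~p2) = min(0, 0) = 0
(((p1 & p3) -> ~(p1 & p1)) -> ((p1 -> (~p2 & p4)) & ~p2)): 0 ≤ 0, so result = 1
((((p1 -> (~p2 & p4)) & ~p2) -> ((p1 & p3) -> ~(p1 & p1))) | (((p1 & p3) -> ~(p1 & p1)) -> ((p1 -> (~p2 & p4)) & ~p2))) = max(1, 1) = 1

1.00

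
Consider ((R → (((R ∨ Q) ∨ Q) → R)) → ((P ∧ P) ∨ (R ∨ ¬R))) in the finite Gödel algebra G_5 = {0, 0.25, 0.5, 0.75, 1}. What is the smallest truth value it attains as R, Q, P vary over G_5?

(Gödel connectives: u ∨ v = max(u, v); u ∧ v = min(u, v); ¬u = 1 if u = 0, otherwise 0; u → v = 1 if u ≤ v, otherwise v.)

0.25

The minimum is attained at R = 0.25, Q = 0, P = 0:
  (R ∨ Q) = max(0.25, 0) = 0.25
  ((R ∨ Q) ∨ Q) = max(0.25, 0) = 0.25
  (((R ∨ Q) ∨ Q) → R): 0.25 ≤ 0.25, so result = 1
  (R → (((R ∨ Q) ∨ Q) → R)): 0.25 ≤ 1, so result = 1
  (P ∧ P) = min(0, 0) = 0
  ¬R: Gödel ¬ of 0.25 = 0 (operand ≠ 0)
  (R ∨ ¬R) = max(0.25, 0) = 0.25
  ((P ∧ P) ∨ (R ∨ ¬R)) = max(0, 0.25) = 0.25
  ((R → (((R ∨ Q) ∨ Q) → R)) → ((P ∧ P) ∨ (R ∨ ¬R))): 1 > 0.25, so result = 0.25
Checking all 125 assignments confirms none give a value below 0.25.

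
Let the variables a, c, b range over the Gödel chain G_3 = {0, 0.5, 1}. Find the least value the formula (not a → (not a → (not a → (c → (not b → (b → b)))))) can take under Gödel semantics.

1.00

Every assignment gives 1. For instance at a = 0, c = 0, b = 0:
  not a: Gödel ¬ of 0 = 1 (operand is 0)
  not a: Gödel ¬ of 0 = 1 (operand is 0)
  not a: Gödel ¬ of 0 = 1 (operand is 0)
  not b: Gödel ¬ of 0 = 1 (operand is 0)
  (b → b): 0 ≤ 0, so result = 1
  (not b → (b → b)): 1 ≤ 1, so result = 1
  (c → (not b → (b → b))): 0 ≤ 1, so result = 1
  (not a → (c → (not b → (b → b)))): 1 ≤ 1, so result = 1
  (not a → (not a → (c → (not b → (b → b))))): 1 ≤ 1, so result = 1
  (not a → (not a → (not a → (c → (not b → (b → b)))))): 1 ≤ 1, so result = 1
All 27 assignments give value 1 — the formula is a G_3-tautology.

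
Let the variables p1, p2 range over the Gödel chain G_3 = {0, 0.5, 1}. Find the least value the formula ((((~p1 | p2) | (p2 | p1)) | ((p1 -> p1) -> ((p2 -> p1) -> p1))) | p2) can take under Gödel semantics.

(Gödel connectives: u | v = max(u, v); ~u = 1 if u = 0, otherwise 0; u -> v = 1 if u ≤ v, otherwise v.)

0.50

The minimum is attained at p1 = 0.5, p2 = 0:
  ~p1: Gödel ¬ of 0.5 = 0 (operand ≠ 0)
  (~p1 | p2) = max(0, 0) = 0
  (p2 | p1) = max(0, 0.5) = 0.5
  ((~p1 | p2) | (p2 | p1)) = max(0, 0.5) = 0.5
  (p1 -> p1): 0.5 ≤ 0.5, so result = 1
  (p2 -> p1): 0 ≤ 0.5, so result = 1
  ((p2 -> p1) -> p1): 1 > 0.5, so result = 0.5
  ((p1 -> p1) -> ((p2 -> p1) -> p1)): 1 > 0.5, so result = 0.5
  (((~p1 | p2) | (p2 | p1)) | ((p1 -> p1) -> ((p2 -> p1) -> p1))) = max(0.5, 0.5) = 0.5
  ((((~p1 | p2) | (p2 | p1)) | ((p1 -> p1) -> ((p2 -> p1) -> p1))) | p2) = max(0.5, 0) = 0.5
Checking all 9 assignments confirms none give a value below 0.50.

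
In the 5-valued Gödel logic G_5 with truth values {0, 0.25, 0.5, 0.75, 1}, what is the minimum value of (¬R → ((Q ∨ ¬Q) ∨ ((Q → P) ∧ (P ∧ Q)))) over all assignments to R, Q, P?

The minimum is attained at R = 0, Q = 0.25, P = 0:
  ¬R: Gödel ¬ of 0 = 1 (operand is 0)
  ¬Q: Gödel ¬ of 0.25 = 0 (operand ≠ 0)
  (Q ∨ ¬Q) = max(0.25, 0) = 0.25
  (Q → P): 0.25 > 0, so result = 0
  (P ∧ Q) = min(0, 0.25) = 0
  ((Q → P) ∧ (P ∧ Q)) = min(0, 0) = 0
  ((Q ∨ ¬Q) ∨ ((Q → P) ∧ (P ∧ Q))) = max(0.25, 0) = 0.25
  (¬R → ((Q ∨ ¬Q) ∨ ((Q → P) ∧ (P ∧ Q)))): 1 > 0.25, so result = 0.25
Checking all 125 assignments confirms none give a value below 0.25.

0.25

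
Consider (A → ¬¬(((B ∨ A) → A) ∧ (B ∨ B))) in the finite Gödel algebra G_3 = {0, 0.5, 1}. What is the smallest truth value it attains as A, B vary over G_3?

0.00

The minimum is attained at A = 0.5, B = 0:
  (B ∨ A) = max(0, 0.5) = 0.5
  ((B ∨ A) → A): 0.5 ≤ 0.5, so result = 1
  (B ∨ B) = max(0, 0) = 0
  (((B ∨ A) → A) ∧ (B ∨ B)) = min(1, 0) = 0
  ¬(((B ∨ A) → A) ∧ (B ∨ B)): Gödel ¬ of 0 = 1 (operand is 0)
  ¬¬(((B ∨ A) → A) ∧ (B ∨ B)): Gödel ¬ of 1 = 0 (operand ≠ 0)
  (A → ¬¬(((B ∨ A) → A) ∧ (B ∨ B))): 0.5 > 0, so result = 0
Checking all 9 assignments confirms none give a value below 0.00.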